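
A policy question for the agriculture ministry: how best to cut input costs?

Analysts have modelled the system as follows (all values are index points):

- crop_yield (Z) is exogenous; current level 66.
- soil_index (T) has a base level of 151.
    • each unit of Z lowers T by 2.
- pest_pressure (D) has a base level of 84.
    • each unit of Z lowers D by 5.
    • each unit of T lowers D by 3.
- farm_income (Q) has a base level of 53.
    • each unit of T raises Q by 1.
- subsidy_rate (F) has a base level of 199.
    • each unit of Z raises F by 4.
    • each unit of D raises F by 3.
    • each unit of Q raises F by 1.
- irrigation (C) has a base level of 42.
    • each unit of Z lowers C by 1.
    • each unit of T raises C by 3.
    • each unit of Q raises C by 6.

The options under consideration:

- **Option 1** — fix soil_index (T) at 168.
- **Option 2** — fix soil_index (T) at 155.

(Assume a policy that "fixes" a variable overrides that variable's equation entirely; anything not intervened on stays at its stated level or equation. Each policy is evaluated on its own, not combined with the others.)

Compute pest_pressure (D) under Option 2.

Option 2 (T := 155):
  Z = 66
  T = 155
  D = 84 − 5·66 − 3·155 = -711

-711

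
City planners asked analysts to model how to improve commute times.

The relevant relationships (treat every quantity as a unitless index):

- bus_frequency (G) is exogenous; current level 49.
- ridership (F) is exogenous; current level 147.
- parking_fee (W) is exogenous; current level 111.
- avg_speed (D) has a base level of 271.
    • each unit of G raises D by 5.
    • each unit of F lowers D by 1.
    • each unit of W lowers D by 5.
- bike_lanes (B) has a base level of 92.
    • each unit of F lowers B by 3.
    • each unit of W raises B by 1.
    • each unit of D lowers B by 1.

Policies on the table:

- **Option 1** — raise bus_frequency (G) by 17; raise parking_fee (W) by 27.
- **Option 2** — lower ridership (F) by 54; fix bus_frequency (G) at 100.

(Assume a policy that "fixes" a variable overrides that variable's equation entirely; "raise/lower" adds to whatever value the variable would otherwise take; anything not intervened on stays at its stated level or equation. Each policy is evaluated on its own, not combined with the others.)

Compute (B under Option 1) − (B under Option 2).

224

Option 1 (G + 17, W + 27):
  G = 49 + 17 = 66
  F = 147
  W = 111 + 27 = 138
  D = 271 + 5·66 − 147 − 5·138 = -236
  B = 92 − 3·147 + 138 − (-236) = 25
Option 2 (F − 54, G := 100):
  G = 100
  F = 147 − 54 = 93
  W = 111
  D = 271 + 5·100 − 93 − 5·111 = 123
  B = 92 − 3·93 + 111 − 123 = -199
B: 25 − (-199) = 224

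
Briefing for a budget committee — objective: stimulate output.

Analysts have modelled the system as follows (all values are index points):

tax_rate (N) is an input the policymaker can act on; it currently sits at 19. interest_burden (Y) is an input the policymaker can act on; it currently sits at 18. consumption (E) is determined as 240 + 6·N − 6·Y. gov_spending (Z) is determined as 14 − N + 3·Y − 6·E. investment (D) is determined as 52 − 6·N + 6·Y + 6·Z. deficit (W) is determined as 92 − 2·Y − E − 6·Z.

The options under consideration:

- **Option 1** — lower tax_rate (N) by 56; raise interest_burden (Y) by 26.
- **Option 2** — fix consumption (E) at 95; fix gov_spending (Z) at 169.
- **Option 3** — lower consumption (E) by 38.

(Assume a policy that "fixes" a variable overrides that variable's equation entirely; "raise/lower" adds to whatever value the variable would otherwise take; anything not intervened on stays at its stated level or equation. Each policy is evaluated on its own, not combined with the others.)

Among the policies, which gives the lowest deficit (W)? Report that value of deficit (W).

Option 1 (N − 56, Y + 26):
  N = 19 − 56 = -37
  Y = 18 + 26 = 44
  E = 240 + 6·(-37) − 6·44 = -246
  Z = 14 − (-37) + 3·44 − 6·(-246) = 1659
  W = 92 − 2·44 − (-246) − 6·1659 = -9704
Option 2 (E := 95, Z := 169):
  N = 19
  Y = 18
  E = 95
  Z = 169
  W = 92 − 2·18 − 95 − 6·169 = -1053
Option 3 (E − 38):
  N = 19
  Y = 18
  E = 240 + 6·19 − 6·18 (−38 from intervention) = 208
  Z = 14 − 19 + 3·18 − 6·208 = -1199
  W = 92 − 2·18 − 208 − 6·(-1199) = 7042
Comparing — Option 1: W=-9704, Option 2: W=-1053, Option 3: W=7042. Lowest is -9704 (Option 1).

-9704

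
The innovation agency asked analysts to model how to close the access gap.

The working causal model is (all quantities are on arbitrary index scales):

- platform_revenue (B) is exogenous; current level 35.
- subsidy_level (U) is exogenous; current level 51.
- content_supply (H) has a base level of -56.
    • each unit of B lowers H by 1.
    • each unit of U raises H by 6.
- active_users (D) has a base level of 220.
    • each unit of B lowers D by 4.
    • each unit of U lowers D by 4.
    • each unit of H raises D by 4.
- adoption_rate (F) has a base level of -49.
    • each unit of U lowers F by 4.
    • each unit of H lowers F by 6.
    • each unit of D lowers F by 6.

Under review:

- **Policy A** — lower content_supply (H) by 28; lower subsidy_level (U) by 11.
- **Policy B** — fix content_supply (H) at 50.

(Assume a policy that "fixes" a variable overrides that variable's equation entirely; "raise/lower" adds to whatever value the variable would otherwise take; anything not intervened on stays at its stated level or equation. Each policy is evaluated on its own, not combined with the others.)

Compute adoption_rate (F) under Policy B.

Policy B (H := 50):
  B = 35
  U = 51
  H = 50
  D = 220 − 4·35 − 4·51 + 4·50 = 76
  F = -49 − 4·51 − 6·50 − 6·76 = -1009

-1009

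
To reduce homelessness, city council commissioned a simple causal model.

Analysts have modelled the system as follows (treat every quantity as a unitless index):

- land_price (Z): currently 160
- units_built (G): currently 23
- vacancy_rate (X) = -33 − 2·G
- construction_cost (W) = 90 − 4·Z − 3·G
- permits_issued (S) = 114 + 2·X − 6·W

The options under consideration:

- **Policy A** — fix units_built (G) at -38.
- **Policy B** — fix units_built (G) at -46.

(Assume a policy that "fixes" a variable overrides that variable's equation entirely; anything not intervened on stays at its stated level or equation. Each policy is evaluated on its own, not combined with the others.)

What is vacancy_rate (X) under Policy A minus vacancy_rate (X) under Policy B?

Policy A (G := -38):
  G = -38
  X = -33 − 2·(-38) = 43
Policy B (G := -46):
  G = -46
  X = -33 − 2·(-46) = 59
X: 43 − 59 = -16

-16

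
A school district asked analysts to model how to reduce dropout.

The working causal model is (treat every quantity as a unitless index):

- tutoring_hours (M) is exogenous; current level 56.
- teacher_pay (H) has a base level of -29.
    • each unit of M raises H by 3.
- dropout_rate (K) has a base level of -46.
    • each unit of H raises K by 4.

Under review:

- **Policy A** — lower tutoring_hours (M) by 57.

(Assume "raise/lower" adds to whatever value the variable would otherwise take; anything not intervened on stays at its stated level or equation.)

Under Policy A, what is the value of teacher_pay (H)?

Policy A (M − 57):
  M = 56 − 57 = -1
  H = -29 + 3·(-1) = -32

-32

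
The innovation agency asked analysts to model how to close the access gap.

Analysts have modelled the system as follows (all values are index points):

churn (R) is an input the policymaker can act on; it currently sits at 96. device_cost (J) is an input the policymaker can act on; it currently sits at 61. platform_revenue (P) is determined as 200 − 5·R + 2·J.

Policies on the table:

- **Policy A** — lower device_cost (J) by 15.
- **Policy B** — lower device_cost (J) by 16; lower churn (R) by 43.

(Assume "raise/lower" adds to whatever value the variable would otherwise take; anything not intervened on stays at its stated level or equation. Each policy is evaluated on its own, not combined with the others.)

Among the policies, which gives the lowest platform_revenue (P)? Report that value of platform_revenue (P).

-188

Policy A (J − 15):
  R = 96
  J = 61 − 15 = 46
  P = 200 − 5·96 + 2·46 = -188
Policy B (J − 16, R − 43):
  R = 96 − 43 = 53
  J = 61 − 16 = 45
  P = 200 − 5·53 + 2·45 = 25
Comparing — Policy A: P=-188, Policy B: P=25. Lowest is -188 (Policy A).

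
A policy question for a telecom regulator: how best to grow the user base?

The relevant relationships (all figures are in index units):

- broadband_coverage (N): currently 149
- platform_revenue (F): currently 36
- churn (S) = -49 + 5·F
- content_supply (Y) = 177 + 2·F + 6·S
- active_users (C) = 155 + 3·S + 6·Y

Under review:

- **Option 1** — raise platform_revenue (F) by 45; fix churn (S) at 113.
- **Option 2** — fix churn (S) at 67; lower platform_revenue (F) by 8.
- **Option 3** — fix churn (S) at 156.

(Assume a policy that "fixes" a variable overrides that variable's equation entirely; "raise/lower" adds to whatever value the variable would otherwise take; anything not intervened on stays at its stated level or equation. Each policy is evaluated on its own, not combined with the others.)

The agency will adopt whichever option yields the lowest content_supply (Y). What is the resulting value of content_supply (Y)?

635

Option 1 (F + 45, S := 113):
  F = 36 + 45 = 81
  S = 113
  Y = 177 + 2·81 + 6·113 = 1017
Option 2 (S := 67, F − 8):
  F = 36 − 8 = 28
  S = 67
  Y = 177 + 2·28 + 6·67 = 635
Option 3 (S := 156):
  F = 36
  S = 156
  Y = 177 + 2·36 + 6·156 = 1185
Comparing — Option 1: Y=1017, Option 2: Y=635, Option 3: Y=1185. Lowest is 635 (Option 2).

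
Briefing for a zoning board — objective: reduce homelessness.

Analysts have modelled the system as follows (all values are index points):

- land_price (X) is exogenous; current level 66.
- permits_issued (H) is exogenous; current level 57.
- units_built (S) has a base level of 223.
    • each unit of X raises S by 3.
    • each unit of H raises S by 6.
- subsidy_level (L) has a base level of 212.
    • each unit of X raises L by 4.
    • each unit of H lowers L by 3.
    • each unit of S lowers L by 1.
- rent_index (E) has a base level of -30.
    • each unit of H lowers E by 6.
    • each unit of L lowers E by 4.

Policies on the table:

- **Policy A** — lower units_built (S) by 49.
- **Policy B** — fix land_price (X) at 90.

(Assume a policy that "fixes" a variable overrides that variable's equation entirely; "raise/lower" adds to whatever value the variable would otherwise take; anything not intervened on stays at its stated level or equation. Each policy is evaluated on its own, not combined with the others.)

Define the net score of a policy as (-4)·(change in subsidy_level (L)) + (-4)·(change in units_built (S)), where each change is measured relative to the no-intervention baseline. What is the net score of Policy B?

-384

Baseline:
  X = 66
  H = 57
  S = 223 + 3·66 + 6·57 = 763
  L = 212 + 4·66 − 3·57 − 763 = -458
Policy B (X := 90):
  X = 90
  H = 57
  S = 223 + 3·90 + 6·57 = 835
  L = 212 + 4·90 − 3·57 − 835 = -434
ΔL = -434 − (-458) = 24; ΔS = 835 − 763 = 72
Score = (-4)·24 + (-4)·72 = -384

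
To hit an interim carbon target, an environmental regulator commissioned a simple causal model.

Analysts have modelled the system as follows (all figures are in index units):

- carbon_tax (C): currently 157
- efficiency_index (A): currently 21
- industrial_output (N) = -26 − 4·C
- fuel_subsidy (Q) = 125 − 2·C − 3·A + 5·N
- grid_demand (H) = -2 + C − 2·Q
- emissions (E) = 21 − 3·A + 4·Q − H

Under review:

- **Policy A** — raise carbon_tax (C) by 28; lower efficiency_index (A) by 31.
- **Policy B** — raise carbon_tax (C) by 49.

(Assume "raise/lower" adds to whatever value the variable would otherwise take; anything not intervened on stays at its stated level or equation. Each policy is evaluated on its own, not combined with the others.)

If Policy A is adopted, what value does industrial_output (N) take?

Policy A (C + 28, A − 31):
  C = 157 + 28 = 185
  N = -26 − 4·185 = -766

-766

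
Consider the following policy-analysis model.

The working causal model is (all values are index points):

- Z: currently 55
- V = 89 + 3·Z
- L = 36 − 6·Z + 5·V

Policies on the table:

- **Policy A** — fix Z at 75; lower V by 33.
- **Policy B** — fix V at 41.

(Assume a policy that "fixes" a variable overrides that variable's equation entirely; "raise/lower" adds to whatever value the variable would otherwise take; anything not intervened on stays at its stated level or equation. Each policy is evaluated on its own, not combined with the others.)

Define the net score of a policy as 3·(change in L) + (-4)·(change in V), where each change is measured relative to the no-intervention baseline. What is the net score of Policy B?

-2343

Baseline:
  Z = 55
  V = 89 + 3·55 = 254
  L = 36 − 6·55 + 5·254 = 976
Policy B (V := 41):
  Z = 55
  V = 41
  L = 36 − 6·55 + 5·41 = -89
ΔL = -89 − 976 = -1065; ΔV = 41 − 254 = -213
Score = 3·(-1065) + (-4)·(-213) = -2343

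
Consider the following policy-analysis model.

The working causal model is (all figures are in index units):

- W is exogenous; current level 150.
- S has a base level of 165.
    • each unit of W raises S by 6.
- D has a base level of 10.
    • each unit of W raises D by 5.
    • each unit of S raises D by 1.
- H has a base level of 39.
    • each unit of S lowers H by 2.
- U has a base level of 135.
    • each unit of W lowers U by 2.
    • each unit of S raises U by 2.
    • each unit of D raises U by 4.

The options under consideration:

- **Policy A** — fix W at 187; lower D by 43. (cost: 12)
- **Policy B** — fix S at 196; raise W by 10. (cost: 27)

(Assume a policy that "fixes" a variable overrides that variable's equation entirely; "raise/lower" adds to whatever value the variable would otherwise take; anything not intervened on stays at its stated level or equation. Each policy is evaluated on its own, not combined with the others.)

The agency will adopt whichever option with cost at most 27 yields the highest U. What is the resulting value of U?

11091

Policy A (W := 187, D − 43):
  W = 187
  S = 165 + 6·187 = 1287
  D = 10 + 5·187 + 1287 (−43 from intervention) = 2189
  U = 135 − 2·187 + 2·1287 + 4·2189 = 11091
Policy B (S := 196, W + 10):
  W = 150 + 10 = 160
  S = 196
  D = 10 + 5·160 + 196 = 1006
  U = 135 − 2·160 + 2·196 + 4·1006 = 4231
Comparing — Policy A: U=11091, Policy B: U=4231. Highest is 11091 (Policy A).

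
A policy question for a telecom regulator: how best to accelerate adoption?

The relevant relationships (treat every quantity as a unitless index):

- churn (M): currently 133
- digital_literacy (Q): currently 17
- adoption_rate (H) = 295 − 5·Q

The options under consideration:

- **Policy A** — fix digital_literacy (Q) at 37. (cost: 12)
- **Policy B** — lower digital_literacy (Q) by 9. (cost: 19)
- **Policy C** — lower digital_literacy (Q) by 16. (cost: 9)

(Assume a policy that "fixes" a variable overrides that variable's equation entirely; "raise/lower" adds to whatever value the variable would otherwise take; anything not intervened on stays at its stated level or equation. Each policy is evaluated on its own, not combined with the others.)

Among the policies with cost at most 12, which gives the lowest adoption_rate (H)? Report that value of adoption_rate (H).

Policy A (Q := 37):
  Q = 37
  H = 295 − 5·37 = 110
Policy C (Q − 16):
  Q = 17 − 16 = 1
  H = 295 − 5·1 = 290
Comparing — Policy A: H=110, Policy C: H=290. Lowest is 110 (Policy A).

110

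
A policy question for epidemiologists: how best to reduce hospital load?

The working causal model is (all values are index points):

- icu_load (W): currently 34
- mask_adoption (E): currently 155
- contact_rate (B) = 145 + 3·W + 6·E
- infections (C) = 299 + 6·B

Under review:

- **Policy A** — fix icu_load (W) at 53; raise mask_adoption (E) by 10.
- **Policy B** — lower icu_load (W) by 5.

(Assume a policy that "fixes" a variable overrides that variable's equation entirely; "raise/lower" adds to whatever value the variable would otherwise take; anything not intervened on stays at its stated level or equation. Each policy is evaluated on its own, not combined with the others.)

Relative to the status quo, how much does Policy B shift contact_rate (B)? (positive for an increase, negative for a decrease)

Baseline:
  W = 34
  E = 155
  B = 145 + 3·34 + 6·155 = 1177
Policy B (W − 5):
  W = 34 − 5 = 29
  E = 155
  B = 145 + 3·29 + 6·155 = 1162
Change in B: 1162 − 1177 = -15

-15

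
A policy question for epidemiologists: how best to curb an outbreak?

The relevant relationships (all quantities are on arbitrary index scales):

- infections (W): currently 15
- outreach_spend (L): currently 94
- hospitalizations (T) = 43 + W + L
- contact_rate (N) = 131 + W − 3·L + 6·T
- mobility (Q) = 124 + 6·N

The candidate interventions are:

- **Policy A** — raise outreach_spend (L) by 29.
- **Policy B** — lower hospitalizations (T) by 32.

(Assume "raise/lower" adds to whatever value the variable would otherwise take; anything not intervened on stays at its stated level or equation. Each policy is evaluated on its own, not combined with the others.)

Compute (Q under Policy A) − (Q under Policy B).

1674

Policy A (L + 29):
  W = 15
  L = 94 + 29 = 123
  T = 43 + 15 + 123 = 181
  N = 131 + 15 − 3·123 + 6·181 = 863
  Q = 124 + 6·863 = 5302
Policy B (T − 32):
  W = 15
  L = 94
  T = 43 + 15 + 94 (−32 from intervention) = 120
  N = 131 + 15 − 3·94 + 6·120 = 584
  Q = 124 + 6·584 = 3628
Q: 5302 − 3628 = 1674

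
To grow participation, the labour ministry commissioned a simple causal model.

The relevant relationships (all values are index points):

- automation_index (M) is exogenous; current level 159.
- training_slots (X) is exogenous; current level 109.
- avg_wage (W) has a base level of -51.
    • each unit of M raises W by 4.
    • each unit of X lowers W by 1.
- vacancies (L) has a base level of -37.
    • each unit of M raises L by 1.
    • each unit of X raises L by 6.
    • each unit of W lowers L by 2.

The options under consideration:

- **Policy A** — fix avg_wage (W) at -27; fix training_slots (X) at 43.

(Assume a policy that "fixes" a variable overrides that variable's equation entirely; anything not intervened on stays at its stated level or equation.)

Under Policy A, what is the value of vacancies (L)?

Policy A (W := -27, X := 43):
  M = 159
  X = 43
  W = -27
  L = -37 + 159 + 6·43 − 2·(-27) = 434

434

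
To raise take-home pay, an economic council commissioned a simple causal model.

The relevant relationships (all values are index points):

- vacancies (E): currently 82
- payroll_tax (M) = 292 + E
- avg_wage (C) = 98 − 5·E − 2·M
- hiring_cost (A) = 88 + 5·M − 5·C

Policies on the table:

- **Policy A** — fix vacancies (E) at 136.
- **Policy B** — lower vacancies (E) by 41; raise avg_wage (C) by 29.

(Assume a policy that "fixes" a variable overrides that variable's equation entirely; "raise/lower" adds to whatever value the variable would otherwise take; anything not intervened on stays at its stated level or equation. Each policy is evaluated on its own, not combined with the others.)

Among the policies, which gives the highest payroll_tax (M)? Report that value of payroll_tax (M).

428

Policy A (E := 136):
  E = 136
  M = 292 + 136 = 428
Policy B (E − 41, C + 29):
  E = 82 − 41 = 41
  M = 292 + 41 = 333
Comparing — Policy A: M=428, Policy B: M=333. Highest is 428 (Policy A).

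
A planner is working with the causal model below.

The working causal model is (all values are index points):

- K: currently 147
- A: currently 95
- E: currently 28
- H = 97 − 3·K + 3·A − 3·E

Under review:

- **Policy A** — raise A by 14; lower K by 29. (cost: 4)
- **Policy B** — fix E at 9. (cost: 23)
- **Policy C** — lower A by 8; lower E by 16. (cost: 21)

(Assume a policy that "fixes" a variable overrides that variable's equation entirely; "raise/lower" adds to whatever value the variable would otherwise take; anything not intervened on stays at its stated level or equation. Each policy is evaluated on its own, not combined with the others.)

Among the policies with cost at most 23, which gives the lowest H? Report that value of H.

Policy A (A + 14, K − 29):
  K = 147 − 29 = 118
  A = 95 + 14 = 109
  E = 28
  H = 97 − 3·118 + 3·109 − 3·28 = -14
Policy B (E := 9):
  K = 147
  A = 95
  E = 9
  H = 97 − 3·147 + 3·95 − 3·9 = -86
Policy C (A − 8, E − 16):
  K = 147
  A = 95 − 8 = 87
  E = 28 − 16 = 12
  H = 97 − 3·147 + 3·87 − 3·12 = -119
Comparing — Policy A: H=-14, Policy B: H=-86, Policy C: H=-119. Lowest is -119 (Policy C).

-119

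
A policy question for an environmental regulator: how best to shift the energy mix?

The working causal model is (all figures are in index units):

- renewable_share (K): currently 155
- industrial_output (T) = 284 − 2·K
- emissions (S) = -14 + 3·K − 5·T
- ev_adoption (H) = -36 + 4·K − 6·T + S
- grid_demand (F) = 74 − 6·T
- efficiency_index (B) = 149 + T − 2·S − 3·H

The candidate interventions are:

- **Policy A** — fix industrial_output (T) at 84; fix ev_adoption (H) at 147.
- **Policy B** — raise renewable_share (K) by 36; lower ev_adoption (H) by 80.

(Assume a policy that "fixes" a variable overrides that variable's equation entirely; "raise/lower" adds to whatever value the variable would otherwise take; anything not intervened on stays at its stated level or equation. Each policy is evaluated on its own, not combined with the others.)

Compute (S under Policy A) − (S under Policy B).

-1018

Policy A (T := 84, H := 147):
  K = 155
  T = 84
  S = -14 + 3·155 − 5·84 = 31
Policy B (K + 36, H − 80):
  K = 155 + 36 = 191
  T = 284 − 2·191 = -98
  S = -14 + 3·191 − 5·(-98) = 1049
S: 31 − 1049 = -1018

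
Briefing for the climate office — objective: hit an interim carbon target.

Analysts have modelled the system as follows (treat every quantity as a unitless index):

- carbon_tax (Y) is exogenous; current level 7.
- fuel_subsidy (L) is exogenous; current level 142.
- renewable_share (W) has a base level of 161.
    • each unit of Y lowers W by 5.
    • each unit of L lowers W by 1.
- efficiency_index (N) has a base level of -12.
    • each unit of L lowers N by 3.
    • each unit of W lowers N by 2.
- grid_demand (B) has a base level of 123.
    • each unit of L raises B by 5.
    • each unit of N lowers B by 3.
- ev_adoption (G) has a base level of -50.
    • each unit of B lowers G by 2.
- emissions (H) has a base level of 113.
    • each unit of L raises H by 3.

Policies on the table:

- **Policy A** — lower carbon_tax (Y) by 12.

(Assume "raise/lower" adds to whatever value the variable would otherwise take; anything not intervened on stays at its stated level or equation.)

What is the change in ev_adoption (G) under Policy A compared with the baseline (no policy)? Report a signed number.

Baseline:
  Y = 7
  L = 142
  W = 161 − 5·7 − 142 = -16
  N = -12 − 3·142 − 2·(-16) = -406
  B = 123 + 5·142 − 3·(-406) = 2051
  G = -50 − 2·2051 = -4152
Policy A (Y − 12):
  Y = 7 − 12 = -5
  L = 142
  W = 161 − 5·(-5) − 142 = 44
  N = -12 − 3·142 − 2·44 = -526
  B = 123 + 5·142 − 3·(-526) = 2411
  G = -50 − 2·2411 = -4872
Change in G: -4872 − (-4152) = -720

-720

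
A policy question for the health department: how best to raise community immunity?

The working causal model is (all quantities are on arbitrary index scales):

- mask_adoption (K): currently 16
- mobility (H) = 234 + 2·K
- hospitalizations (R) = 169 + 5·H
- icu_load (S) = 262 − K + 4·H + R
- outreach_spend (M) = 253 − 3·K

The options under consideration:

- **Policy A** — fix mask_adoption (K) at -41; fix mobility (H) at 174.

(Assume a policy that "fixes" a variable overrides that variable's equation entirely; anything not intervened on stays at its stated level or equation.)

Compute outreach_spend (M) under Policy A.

376

Policy A (K := -41, H := 174):
  K = -41
  M = 253 − 3·(-41) = 376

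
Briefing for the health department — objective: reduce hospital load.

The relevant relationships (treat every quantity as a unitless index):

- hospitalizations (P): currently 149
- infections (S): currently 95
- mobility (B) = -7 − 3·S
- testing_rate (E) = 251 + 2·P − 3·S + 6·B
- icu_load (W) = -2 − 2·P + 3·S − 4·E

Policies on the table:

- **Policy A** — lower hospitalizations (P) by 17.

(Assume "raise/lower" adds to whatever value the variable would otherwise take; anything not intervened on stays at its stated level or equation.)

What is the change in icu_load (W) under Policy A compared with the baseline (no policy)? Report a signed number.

170

Baseline:
  P = 149
  S = 95
  B = -7 − 3·95 = -292
  E = 251 + 2·149 − 3·95 + 6·(-292) = -1488
  W = -2 − 2·149 + 3·95 − 4·(-1488) = 5937
Policy A (P − 17):
  P = 149 − 17 = 132
  S = 95
  B = -7 − 3·95 = -292
  E = 251 + 2·132 − 3·95 + 6·(-292) = -1522
  W = -2 − 2·132 + 3·95 − 4·(-1522) = 6107
Change in W: 6107 − 5937 = 170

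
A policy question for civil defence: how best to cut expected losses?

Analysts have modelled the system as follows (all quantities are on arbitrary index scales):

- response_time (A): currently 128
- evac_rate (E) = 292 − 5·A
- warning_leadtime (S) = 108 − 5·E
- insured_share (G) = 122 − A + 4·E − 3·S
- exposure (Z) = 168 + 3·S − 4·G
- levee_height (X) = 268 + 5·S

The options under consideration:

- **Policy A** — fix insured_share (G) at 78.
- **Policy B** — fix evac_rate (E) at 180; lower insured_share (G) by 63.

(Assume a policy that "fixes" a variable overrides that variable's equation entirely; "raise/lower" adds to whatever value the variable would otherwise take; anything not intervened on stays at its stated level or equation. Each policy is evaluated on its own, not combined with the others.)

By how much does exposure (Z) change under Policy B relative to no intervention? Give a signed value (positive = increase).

Baseline:
  A = 128
  E = 292 − 5·128 = -348
  S = 108 − 5·(-348) = 1848
  G = 122 − 128 + 4·(-348) − 3·1848 = -6942
  Z = 168 + 3·1848 − 4·(-6942) = 33480
Policy B (E := 180, G − 63):
  A = 128
  E = 180
  S = 108 − 5·180 = -792
  G = 122 − 128 + 4·180 − 3·(-792) (−63 from intervention) = 3027
  Z = 168 + 3·(-792) − 4·3027 = -14316
Change in Z: -14316 − 33480 = -47796

-47796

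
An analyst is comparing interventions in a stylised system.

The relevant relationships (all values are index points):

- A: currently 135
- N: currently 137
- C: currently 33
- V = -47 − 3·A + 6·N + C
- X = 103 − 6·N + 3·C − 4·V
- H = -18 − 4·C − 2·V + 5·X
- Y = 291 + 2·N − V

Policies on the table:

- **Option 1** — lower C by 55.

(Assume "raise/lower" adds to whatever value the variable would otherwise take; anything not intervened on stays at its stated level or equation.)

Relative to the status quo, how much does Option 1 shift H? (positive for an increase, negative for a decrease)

Baseline:
  A = 135
  N = 137
  C = 33
  V = -47 − 3·135 + 6·137 + 33 = 403
  X = 103 − 6·137 + 3·33 − 4·403 = -2232
  H = -18 − 4·33 − 2·403 + 5·(-2232) = -12116
Option 1 (C − 55):
  A = 135
  N = 137
  C = 33 − 55 = -22
  V = -47 − 3·135 + 6·137 + (-22) = 348
  X = 103 − 6·137 + 3·(-22) − 4·348 = -2177
  H = -18 − 4·(-22) − 2·348 + 5·(-2177) = -11511
Change in H: -11511 − (-12116) = 605

605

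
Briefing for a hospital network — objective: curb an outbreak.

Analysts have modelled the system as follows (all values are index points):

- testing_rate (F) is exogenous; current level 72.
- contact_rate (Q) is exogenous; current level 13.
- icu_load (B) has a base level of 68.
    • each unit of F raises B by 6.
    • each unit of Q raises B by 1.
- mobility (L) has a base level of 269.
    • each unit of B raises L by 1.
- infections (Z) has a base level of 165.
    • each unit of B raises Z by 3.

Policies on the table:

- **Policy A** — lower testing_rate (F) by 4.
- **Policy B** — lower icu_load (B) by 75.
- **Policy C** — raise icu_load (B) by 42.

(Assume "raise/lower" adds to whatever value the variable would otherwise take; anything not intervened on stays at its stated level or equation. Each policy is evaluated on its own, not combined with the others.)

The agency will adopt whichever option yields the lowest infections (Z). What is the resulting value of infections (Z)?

1479

Policy A (F − 4):
  F = 72 − 4 = 68
  Q = 13
  B = 68 + 6·68 + 13 = 489
  Z = 165 + 3·489 = 1632
Policy B (B − 75):
  F = 72
  Q = 13
  B = 68 + 6·72 + 13 (−75 from intervention) = 438
  Z = 165 + 3·438 = 1479
Policy C (B + 42):
  F = 72
  Q = 13
  B = 68 + 6·72 + 13 (+42 from intervention) = 555
  Z = 165 + 3·555 = 1830
Comparing — Policy A: Z=1632, Policy B: Z=1479, Policy C: Z=1830. Lowest is 1479 (Policy B).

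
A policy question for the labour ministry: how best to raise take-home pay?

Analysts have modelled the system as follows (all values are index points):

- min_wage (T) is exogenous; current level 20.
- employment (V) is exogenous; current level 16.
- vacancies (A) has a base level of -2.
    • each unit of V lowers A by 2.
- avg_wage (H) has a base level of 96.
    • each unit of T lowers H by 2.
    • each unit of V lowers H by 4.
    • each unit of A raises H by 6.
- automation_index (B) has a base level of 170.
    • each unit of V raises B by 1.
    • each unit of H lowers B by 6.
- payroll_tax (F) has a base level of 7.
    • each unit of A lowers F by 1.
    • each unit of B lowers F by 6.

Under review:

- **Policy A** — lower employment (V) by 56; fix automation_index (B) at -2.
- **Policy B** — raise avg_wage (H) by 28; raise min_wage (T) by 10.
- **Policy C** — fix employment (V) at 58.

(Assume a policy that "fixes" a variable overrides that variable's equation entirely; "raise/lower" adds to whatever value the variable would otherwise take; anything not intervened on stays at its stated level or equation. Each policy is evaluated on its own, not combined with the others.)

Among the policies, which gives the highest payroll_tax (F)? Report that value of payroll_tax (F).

-59

Policy A (V − 56, B := -2):
  T = 20
  V = 16 − 56 = -40
  A = -2 − 2·(-40) = 78
  H = 96 − 2·20 − 4·(-40) + 6·78 = 684
  B = -2
  F = 7 − 78 − 6·(-2) = -59
Policy B (H + 28, T + 10):
  T = 20 + 10 = 30
  V = 16
  A = -2 − 2·16 = -34
  H = 96 − 2·30 − 4·16 + 6·(-34) (+28 from intervention) = -204
  B = 170 + 16 − 6·(-204) = 1410
  F = 7 − (-34) − 6·1410 = -8419
Policy C (V := 58):
  T = 20
  V = 58
  A = -2 − 2·58 = -118
  H = 96 − 2·20 − 4·58 + 6·(-118) = -884
  B = 170 + 58 − 6·(-884) = 5532
  F = 7 − (-118) − 6·5532 = -33067
Comparing — Policy A: F=-59, Policy B: F=-8419, Policy C: F=-33067. Highest is -59 (Policy A).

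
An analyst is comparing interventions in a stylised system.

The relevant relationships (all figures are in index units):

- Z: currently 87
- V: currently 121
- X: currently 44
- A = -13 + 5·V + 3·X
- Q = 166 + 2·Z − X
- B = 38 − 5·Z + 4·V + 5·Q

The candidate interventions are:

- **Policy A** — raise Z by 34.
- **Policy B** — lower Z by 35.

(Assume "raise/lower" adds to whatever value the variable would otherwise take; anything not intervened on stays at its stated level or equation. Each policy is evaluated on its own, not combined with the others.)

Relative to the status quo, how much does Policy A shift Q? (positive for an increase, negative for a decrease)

Baseline:
  Z = 87
  X = 44
  Q = 166 + 2·87 − 44 = 296
Policy A (Z + 34):
  Z = 87 + 34 = 121
  X = 44
  Q = 166 + 2·121 − 44 = 364
Change in Q: 364 − 296 = 68

68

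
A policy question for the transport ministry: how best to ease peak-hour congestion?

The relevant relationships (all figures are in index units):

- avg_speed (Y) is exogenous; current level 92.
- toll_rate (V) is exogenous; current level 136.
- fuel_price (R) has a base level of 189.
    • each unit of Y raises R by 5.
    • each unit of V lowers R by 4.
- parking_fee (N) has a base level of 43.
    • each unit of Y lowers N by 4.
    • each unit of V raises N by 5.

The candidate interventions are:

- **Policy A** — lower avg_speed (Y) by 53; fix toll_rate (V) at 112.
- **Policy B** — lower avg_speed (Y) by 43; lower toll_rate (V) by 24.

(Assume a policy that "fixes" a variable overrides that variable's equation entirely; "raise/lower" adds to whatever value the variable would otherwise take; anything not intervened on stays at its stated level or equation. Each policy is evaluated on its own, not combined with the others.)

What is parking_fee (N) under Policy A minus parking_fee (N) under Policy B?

Policy A (Y − 53, V := 112):
  Y = 92 − 53 = 39
  V = 112
  N = 43 − 4·39 + 5·112 = 447
Policy B (Y − 43, V − 24):
  Y = 92 − 43 = 49
  V = 136 − 24 = 112
  N = 43 − 4·49 + 5·112 = 407
N: 447 − 407 = 40

40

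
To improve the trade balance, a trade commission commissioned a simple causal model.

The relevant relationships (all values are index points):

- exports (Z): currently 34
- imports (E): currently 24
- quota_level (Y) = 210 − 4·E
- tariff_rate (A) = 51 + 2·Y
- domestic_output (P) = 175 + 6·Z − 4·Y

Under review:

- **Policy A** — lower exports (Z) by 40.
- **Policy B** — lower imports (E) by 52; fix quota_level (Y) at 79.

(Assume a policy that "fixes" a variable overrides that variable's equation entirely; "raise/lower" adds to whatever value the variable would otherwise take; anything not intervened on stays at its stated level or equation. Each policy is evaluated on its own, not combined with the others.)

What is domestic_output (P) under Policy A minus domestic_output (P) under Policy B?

-380

Policy A (Z − 40):
  Z = 34 − 40 = -6
  E = 24
  Y = 210 − 4·24 = 114
  P = 175 + 6·(-6) − 4·114 = -317
Policy B (E − 52, Y := 79):
  Z = 34
  E = 24 − 52 = -28
  Y = 79
  P = 175 + 6·34 − 4·79 = 63
P: -317 − 63 = -380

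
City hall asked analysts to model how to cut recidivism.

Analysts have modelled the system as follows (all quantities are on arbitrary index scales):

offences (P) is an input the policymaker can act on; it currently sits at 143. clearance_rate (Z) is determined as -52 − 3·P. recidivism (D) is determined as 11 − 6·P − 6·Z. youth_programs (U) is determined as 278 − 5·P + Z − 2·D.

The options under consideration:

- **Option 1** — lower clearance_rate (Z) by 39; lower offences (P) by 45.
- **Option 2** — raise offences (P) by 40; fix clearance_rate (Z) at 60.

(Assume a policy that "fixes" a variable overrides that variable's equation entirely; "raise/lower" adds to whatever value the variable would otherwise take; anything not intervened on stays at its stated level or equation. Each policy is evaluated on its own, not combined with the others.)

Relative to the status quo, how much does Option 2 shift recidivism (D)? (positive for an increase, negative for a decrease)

Baseline:
  P = 143
  Z = -52 − 3·143 = -481
  D = 11 − 6·143 − 6·(-481) = 2039
Option 2 (P + 40, Z := 60):
  P = 143 + 40 = 183
  Z = 60
  D = 11 − 6·183 − 6·60 = -1447
Change in D: -1447 − 2039 = -3486

-3486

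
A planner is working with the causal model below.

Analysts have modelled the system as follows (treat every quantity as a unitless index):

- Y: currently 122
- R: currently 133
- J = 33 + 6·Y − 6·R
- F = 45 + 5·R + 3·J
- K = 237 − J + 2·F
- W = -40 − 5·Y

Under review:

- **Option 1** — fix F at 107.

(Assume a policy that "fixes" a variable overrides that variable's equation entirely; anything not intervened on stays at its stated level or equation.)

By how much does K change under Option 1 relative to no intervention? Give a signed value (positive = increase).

-1008

Baseline:
  Y = 122
  R = 133
  J = 33 + 6·122 − 6·133 = -33
  F = 45 + 5·133 + 3·(-33) = 611
  K = 237 − (-33) + 2·611 = 1492
Option 1 (F := 107):
  Y = 122
  R = 133
  J = 33 + 6·122 − 6·133 = -33
  F = 107
  K = 237 − (-33) + 2·107 = 484
Change in K: 484 − 1492 = -1008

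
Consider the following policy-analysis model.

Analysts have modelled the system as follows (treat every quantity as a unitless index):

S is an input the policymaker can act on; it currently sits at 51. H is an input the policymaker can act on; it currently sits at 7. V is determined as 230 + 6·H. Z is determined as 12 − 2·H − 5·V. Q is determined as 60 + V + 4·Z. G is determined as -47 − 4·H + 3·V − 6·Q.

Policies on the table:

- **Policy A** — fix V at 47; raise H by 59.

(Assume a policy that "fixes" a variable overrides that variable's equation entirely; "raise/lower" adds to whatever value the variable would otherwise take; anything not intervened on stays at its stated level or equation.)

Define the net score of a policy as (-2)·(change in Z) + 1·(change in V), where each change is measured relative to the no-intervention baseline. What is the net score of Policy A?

-2239

Baseline:
  H = 7
  V = 230 + 6·7 = 272
  Z = 12 − 2·7 − 5·272 = -1362
Policy A (V := 47, H + 59):
  H = 7 + 59 = 66
  V = 47
  Z = 12 − 2·66 − 5·47 = -355
ΔZ = -355 − (-1362) = 1007; ΔV = 47 − 272 = -225
Score = (-2)·1007 + 1·(-225) = -2239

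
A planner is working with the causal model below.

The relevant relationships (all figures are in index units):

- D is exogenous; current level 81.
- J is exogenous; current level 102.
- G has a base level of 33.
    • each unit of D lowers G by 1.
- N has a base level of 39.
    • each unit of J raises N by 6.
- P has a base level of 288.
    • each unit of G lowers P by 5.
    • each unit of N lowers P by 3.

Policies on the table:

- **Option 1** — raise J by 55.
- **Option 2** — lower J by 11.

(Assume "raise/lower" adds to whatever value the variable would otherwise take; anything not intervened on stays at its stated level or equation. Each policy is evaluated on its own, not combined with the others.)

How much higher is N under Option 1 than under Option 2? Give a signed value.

Option 1 (J + 55):
  J = 102 + 55 = 157
  N = 39 + 6·157 = 981
Option 2 (J − 11):
  J = 102 − 11 = 91
  N = 39 + 6·91 = 585
N: 981 − 585 = 396

396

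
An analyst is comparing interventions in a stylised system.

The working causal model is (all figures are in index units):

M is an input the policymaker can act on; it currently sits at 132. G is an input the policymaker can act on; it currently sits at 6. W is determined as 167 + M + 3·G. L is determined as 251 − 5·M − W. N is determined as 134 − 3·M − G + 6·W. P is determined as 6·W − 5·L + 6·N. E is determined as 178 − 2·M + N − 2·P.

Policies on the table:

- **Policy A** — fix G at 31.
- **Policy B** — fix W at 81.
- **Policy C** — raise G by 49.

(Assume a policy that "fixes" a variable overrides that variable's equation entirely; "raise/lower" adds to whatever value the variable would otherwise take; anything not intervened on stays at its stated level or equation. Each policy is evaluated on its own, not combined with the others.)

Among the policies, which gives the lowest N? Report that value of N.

218

Policy A (G := 31):
  M = 132
  G = 31
  W = 167 + 132 + 3·31 = 392
  N = 134 − 3·132 − 31 + 6·392 = 2059
Policy B (W := 81):
  M = 132
  G = 6
  W = 81
  N = 134 − 3·132 − 6 + 6·81 = 218
Policy C (G + 49):
  M = 132
  G = 6 + 49 = 55
  W = 167 + 132 + 3·55 = 464
  N = 134 − 3·132 − 55 + 6·464 = 2467
Comparing — Policy A: N=2059, Policy B: N=218, Policy C: N=2467. Lowest is 218 (Policy B).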